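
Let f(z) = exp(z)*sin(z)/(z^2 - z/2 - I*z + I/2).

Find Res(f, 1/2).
(2/5 + 4*I/5)*exp(1/2)*sin(1/2)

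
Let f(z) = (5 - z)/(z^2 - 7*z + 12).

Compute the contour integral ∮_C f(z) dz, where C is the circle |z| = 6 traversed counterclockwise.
-2*I*pi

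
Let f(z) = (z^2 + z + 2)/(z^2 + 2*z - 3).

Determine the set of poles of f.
The singularities of f are the zeros of the denominator. Factoring,
  z^2 + 2*z - 3 = (z - 1)*(z + 3)
so the candidates are z = 1, z = -3.

Check the numerator P(z) = z^2 + z + 2 at each one:
  P(1) = 4 ≠ 0, so z = 1 is a (simple) pole.
  P(-3) = 8 ≠ 0, so z = -3 is a (simple) pole.

Poles of f: {-3, 1}

Final answer: {-3, 1}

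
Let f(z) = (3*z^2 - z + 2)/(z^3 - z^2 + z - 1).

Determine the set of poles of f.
{-I, I, 1}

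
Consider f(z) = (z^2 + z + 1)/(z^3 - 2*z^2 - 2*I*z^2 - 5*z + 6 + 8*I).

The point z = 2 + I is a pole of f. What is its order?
Factor the denominator:
  z^3 - 2*z^2 - 2*I*z^2 - 5*z + 6 + 8*I = (z - 2 - I)^2*(z + 2)

The numerator P(z) = z^2 + z + 1 has P(2 + I) = 6 + 5*I ≠ 0, so no factor of (z - 2 - I) cancels.
Near z = 2 + I we can therefore write f(z) = g(z)/(z - 2 - I)^2 with g analytic at 2 + I and g(2 + I) ≠ 0 (g is the numerator divided by the remaining denominator factors).

Hence z = 2 + I is a pole of order 2.

Final answer: 2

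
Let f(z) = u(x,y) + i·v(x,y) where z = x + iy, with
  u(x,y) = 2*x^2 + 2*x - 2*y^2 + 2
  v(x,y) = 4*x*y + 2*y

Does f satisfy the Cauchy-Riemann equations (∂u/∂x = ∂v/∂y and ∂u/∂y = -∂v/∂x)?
∂u/∂x = 4*x + 2
∂v/∂y = 4*x + 2
∂u/∂y = -4*y
∂v/∂x = 4*y
∂u/∂x = ∂v/∂y and ∂u/∂y = -∂v/∂x hold identically; f is analytic.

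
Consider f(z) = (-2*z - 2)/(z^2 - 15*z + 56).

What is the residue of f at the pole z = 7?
16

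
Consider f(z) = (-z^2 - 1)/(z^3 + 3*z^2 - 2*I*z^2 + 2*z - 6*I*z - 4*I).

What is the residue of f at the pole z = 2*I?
Write f(z) = P(z)/Q(z) with P(z) = -z^2 - 1 and Q(z) = z^3 + 3*z^2 - 2*I*z^2 + 2*z - 6*I*z - 4*I.
The denominator factors as Q(z) = (z + 2)*(z - 2*I)*(z + 1), so z = 2*I is a simple zero of Q and P is analytic there; z = 2*I is therefore a simple pole and
  Res(f, z₀) = P(z₀)/Q'(z₀).

Q'(z) = 3*z^2 + 6*z - 4*I*z + 2 - 6*I, so Q'(2*I) = -2 + 6*I.
P(2*I) = 3.

Res(f, 2*I) = (3)/(-2 + 6*I) = -3/20 - 9*I/20

Final answer: -3/20 - 9*I/20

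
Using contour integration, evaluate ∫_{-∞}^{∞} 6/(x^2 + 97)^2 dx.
Let f(z) = 6/(z^2 + 97)^2. The denominator has no real zeros and deg Q - deg P = 4 ≥ 2, so the integral of f over the upper semicircle |z| = R tends to 0 as R → ∞. Closing the contour in the upper half-plane,
  ∫_{-∞}^{∞} f(x) dx = 2πi · Σ Res(f, z_k)  over the poles with Im z_k > 0.

Zeros of the denominator: z^2 + 97 = 0 gives z = ±sqrt(97)*I.
Upper half-plane: z = sqrt(97)*I (a pole of order 2).

Write f(z) = g(z)/(z - sqrt(97)*I)^2 with g(z) = 6/(z + sqrt(97)*I)^2. For a double pole, Res(f, z₀) = g'(z₀):
  g'(z) = -12/(z + sqrt(97)*I)^3
  Res(f, sqrt(97)*I) = g'(sqrt(97)*I) = -3*sqrt(97)*I/18818

∫_{-∞}^{∞} f(x) dx = 2πi · (-3*sqrt(97)*I/18818) = 3*sqrt(97)*pi/9409

Final answer: 3*sqrt(97)*pi/9409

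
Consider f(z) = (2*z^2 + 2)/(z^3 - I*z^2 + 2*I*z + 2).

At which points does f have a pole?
The singularities of f are the zeros of the denominator. Factoring,
  z^3 - I*z^2 + 2*I*z + 2 = (z - 1 + I)*(z + 1 - I)*(z - I)
so the candidates are z = 1 - I, z = -1 + I, z = I.

Check the numerator P(z) = 2*z^2 + 2 at each one:
  P(1 - I) = 2 - 4*I ≠ 0, so z = 1 - I is a (simple) pole.
  P(-1 + I) = 2 - 4*I ≠ 0, so z = -1 + I is a (simple) pole.
  P(I) = 0, so the factor (z - I) cancels and z = I is only a removable singularity, not a pole.

Poles of f: {-1 + I, 1 - I}

Final answer: {-1 + I, 1 - I}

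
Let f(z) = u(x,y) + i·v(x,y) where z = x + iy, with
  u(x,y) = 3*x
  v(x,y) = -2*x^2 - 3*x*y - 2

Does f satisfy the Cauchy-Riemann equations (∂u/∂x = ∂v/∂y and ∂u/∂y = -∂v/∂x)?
∂u/∂x = 3
∂v/∂y = -3*x
∂u/∂y = 0
∂v/∂x = -4*x - 3*y
∂u/∂x ≠ ∂v/∂y and ∂u/∂y ≠ -∂v/∂x; the Cauchy-Riemann equations are not satisfied, so f is not analytic.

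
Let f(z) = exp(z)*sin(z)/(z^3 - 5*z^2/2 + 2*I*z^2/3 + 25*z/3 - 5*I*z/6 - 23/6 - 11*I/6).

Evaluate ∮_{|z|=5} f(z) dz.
By the residue theorem, ∮_C f(z) dz = 2πi · (sum of the residues of f at the poles inside |z| = 5).

The denominator factors as (z - 1/2 - I/3)*(z - 1 - 2*I)*(z - 1 + 3*I), so the singularities of f are simple poles at z = 1/2 + I/3, z = 1 + 2*I, z = 1 - 3*I.
  |1/2 + I/3|² = 13/36 < 25 = 5², so this pole is inside the contour.
  |1 + 2*I|² = 5 < 25 = 5², so this pole is inside the contour.
  |1 - 3*I|² = 10 < 25 = 5², so this pole is inside the contour.

With P(z) = exp(z)*sin(z) and Q(z) = z^3 - 5*z^2/2 + 2*I*z^2/3 + 25*z/3 - 5*I*z/6 - 23/6 - 11*I/6, each pole is simple, so Res(f, z₀) = P(z₀)/Q'(z₀) with Q'(z) = 3*z^2 - 5*z + 4*I*z/3 + 25/3 - 5*I/6.
  Res(f, 1/2 + I/3) = P(1/2 + I/3)/Q'(1/2 + I/3) = (exp(1/2 + I/3)*sin(1/2 + I/3))/(209/36 - 5*I/6) = (7524/44581 + 1080*I/44581)*exp(1/2 + I/3)*sin(1/2 + I/3)
  Res(f, 1 + 2*I) = P(1 + 2*I)/Q'(1 + 2*I) = (exp(1 + 2*I)*sin(1 + 2*I))/(-25/3 + 5*I/2) = (-12/109 - 18*I/545)*exp(1 + 2*I)*sin(1 + 2*I)
  Res(f, 1 - 3*I) = P(1 - 3*I)/Q'(1 - 3*I) = (exp(1 - 3*I)*sin(1 - 3*I))/(-50/3 - 5*I/2) = (-24/409 + 18*I/2045)*exp(1 - 3*I)*sin(1 - 3*I)

Sum of residues inside C: (-24/409 + 18*I/2045)*exp(1 - 3*I)*sin(1 - 3*I) + (-12/109 - 18*I/545)*exp(1 + 2*I)*sin(1 + 2*I) + (7524/44581 + 1080*I/44581)*exp(1/2 + I/3)*sin(1/2 + I/3)
∮_C f(z) dz = 2πi · ((-24/409 + 18*I/2045)*exp(1 - 3*I)*sin(1 - 3*I) + (-12/109 - 18*I/545)*exp(1 + 2*I)*sin(1 + 2*I) + (7524/44581 + 1080*I/44581)*exp(1/2 + I/3)*sin(1/2 + I/3)) = pi*(-2160/44581 + 15048*I/44581)*exp(1/2 + I/3)*sin(1/2 + I/3) + pi*(36/545 - 24*I/109)*exp(1 + 2*I)*sin(1 + 2*I) + pi*(-36/2045 - 48*I/409)*exp(1 - 3*I)*sin(1 - 3*I)

Final answer: pi*(-2160/44581 + 15048*I/44581)*exp(1/2 + I/3)*sin(1/2 + I/3) + pi*(36/545 - 24*I/109)*exp(1 + 2*I)*sin(1 + 2*I) + pi*(-36/2045 - 48*I/409)*exp(1 - 3*I)*sin(1 - 3*I)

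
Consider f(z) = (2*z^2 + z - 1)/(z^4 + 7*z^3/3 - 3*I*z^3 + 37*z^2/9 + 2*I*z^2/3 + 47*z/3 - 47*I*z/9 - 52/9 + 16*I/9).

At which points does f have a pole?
The singularities of f are the zeros of the denominator. Factoring,
  z^4 + 7*z^3/3 - 3*I*z^3 + 37*z^2/9 + 2*I*z^2/3 + 47*z/3 - 47*I*z/9 - 52/9 + 16*I/9 = (z + 1 - 3*I)*(z + 2 - 2*I)*(z - 1/3 + 2*I)*(z - 1/3)
so the candidates are z = -1 + 3*I, z = -2 + 2*I, z = 1/3 - 2*I, z = 1/3.

Check the numerator P(z) = 2*z^2 + z - 1 at each one:
  P(-1 + 3*I) = -18 - 9*I ≠ 0, so z = -1 + 3*I is a (simple) pole.
  P(-2 + 2*I) = -3 - 14*I ≠ 0, so z = -2 + 2*I is a (simple) pole.
  P(1/3 - 2*I) = -76/9 - 14*I/3 ≠ 0, so z = 1/3 - 2*I is a (simple) pole.
  P(1/3) = -4/9 ≠ 0, so z = 1/3 is a (simple) pole.

Poles of f: {-2 + 2*I, -1 + 3*I, 1/3 - 2*I, 1/3}

Final answer: {-2 + 2*I, -1 + 3*I, 1/3 - 2*I, 1/3}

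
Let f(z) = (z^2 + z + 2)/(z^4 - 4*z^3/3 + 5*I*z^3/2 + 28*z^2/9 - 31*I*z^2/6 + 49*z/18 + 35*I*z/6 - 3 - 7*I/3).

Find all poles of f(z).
{-1/3 - I, -3*I, 2/3, 1 + 3*I/2}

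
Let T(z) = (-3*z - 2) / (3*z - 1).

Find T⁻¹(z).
(z - 2)/(3*z + 3)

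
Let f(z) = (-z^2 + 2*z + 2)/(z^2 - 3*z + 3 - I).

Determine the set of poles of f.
The singularities of f are the zeros of the denominator. Factoring,
  z^2 - 3*z + 3 - I = (z - 2 - I)*(z - 1 + I)
so the candidates are z = 2 + I, z = 1 - I.

Check the numerator P(z) = -z^2 + 2*z + 2 at each one:
  P(2 + I) = 3 - 2*I ≠ 0, so z = 2 + I is a (simple) pole.
  P(1 - I) = 4 ≠ 0, so z = 1 - I is a (simple) pole.

Poles of f: {1 - I, 2 + I}

Final answer: {1 - I, 2 + I}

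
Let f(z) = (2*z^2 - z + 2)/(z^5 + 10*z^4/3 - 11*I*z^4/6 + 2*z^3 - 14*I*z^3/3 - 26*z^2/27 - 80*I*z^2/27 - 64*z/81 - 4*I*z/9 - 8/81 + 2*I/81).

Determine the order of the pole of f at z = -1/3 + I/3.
4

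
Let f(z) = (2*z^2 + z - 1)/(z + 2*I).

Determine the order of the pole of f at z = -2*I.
Factor the denominator:
  z + 2*I = (z + 2*I)

The numerator P(z) = 2*z^2 + z - 1 has P(-2*I) = -9 - 2*I ≠ 0, so no factor of (z + 2*I) cancels.
Near z = -2*I we can therefore write f(z) = g(z)/(z + 2*I) with g analytic at -2*I and g(-2*I) ≠ 0 (g is just the numerator).

Hence z = -2*I is a pole of order 1.

Final answer: 1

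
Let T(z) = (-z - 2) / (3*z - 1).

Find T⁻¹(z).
Set w = T(z) = (-z - 2) / (3*z - 1) and solve for z:
  w*(3*z - 1) = -z - 2
  -w + z*(3*w + 1) + 2 = 0
  z*(3*w + 1) = w - 2
  z = (2 - w)/(-3*w - 1)
Renaming the variable, T⁻¹(z) = (-z + 2)/(-3*z - 1) = (z - 2)/(3*z + 1).
(Check: ad - bc = 7 ≠ 0, so T is invertible.)

Final answer: (z - 2)/(3*z + 1)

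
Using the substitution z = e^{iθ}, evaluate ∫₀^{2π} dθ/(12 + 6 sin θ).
sqrt(3)*pi/9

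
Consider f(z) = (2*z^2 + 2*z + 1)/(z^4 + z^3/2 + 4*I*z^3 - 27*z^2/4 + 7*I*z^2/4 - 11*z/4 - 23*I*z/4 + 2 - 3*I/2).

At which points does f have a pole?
{-1 - I/2, -1/2 - 3*I/2, -I, 1 - I}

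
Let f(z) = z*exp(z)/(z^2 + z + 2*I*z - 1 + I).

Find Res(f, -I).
Write f(z) = P(z)/Q(z) with P(z) = z*exp(z) and Q(z) = z^2 + z + 2*I*z - 1 + I.
The denominator factors as Q(z) = (z + 1 + I)*(z + I), so z = -I is a simple zero of Q and P is analytic there; z = -I is therefore a simple pole and
  Res(f, z₀) = P(z₀)/Q'(z₀).

Q'(z) = 2*z + 1 + 2*I, so Q'(-I) = 1.
P(-I) = -I*exp(-I).

Res(f, -I) = (-I*exp(-I))/(1) = -I*exp(-I)

Final answer: -I*exp(-I)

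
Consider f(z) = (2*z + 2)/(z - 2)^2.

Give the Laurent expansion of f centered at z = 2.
Put w = z - (2), i.e. z = w + 2. The denominator is w^2, so it suffices to rewrite the numerator in powers of w.

P(z) = 2*z + 2
P(w + 2) = 6 + 2*w

Dividing each term by w^2:
  f = 6/w^2 + 2/w

Substituting back w = z - 2:
  f(z) = 6/(z - 2)^2 + 2/(z - 2)

The series is finite because the numerator is a polynomial; the negative powers form the principal part, and the coefficient of 1/(z - 2) gives Res(f, 2) = 2.

Final answer: 6/(z - 2)^2 + 2/(z - 2)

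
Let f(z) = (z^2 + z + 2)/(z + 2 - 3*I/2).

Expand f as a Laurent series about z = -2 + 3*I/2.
Put w = z - (-2 + 3*I/2), i.e. z = w - 2 + 3*I/2. The denominator is w, so it suffices to rewrite the numerator in powers of w.

P(z) = z^2 + z + 2
P(w - 2 + 3*I/2) = 7/4 - 9*I/2 + (-3 + 3*I)*w + w^2

Dividing each term by w:
  f = (7/4 - 9*I/2)/w - 3 + 3*I + w

Substituting back w = z + 2 - 3*I/2:
  f(z) = (7/4 - 9*I/2)/(z + 2 - 3*I/2) - 3 + 3*I + (z + 2 - 3*I/2)

The series is finite because the numerator is a polynomial; the negative powers form the principal part, and the coefficient of 1/(z + 2 - 3*I/2) gives Res(f, -2 + 3*I/2) = 7/4 - 9*I/2.

Final answer: (7/4 - 9*I/2)/(z + 2 - 3*I/2) - 3 + 3*I + (z + 2 - 3*I/2)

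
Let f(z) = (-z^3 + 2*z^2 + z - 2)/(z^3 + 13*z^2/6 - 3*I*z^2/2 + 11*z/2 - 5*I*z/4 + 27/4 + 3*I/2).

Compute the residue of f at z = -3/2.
805/1396 - 455*I/1396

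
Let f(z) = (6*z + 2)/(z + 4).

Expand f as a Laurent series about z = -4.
Put w = z - (-4), i.e. z = w - 4. The denominator is w, so it suffices to rewrite the numerator in powers of w.

P(z) = 6*z + 2
P(w - 4) = -22 + 6*w

Dividing each term by w:
  f = -22/w + 6

Substituting back w = z + 4:
  f(z) = -22/(z + 4) + 6

The series is finite because the numerator is a polynomial; the negative powers form the principal part, and the coefficient of 1/(z + 4) gives Res(f, -4) = -22.

Final answer: -22/(z + 4) + 6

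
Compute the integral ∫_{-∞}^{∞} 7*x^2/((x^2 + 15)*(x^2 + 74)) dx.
Let f(z) = 7*z^2/((z^2 + 15)*(z^2 + 74)). The denominator has no real zeros and deg Q - deg P = 2 ≥ 2, so the integral of f over the upper semicircle |z| = R tends to 0 as R → ∞. Closing the contour in the upper half-plane,
  ∫_{-∞}^{∞} f(x) dx = 2πi · Σ Res(f, z_k)  over the poles with Im z_k > 0.

Zeros of the denominator: z^2 + 74 = 0 gives z = ±sqrt(74)*I; z^2 + 15 = 0 gives z = ±sqrt(15)*I.
Upper half-plane: z = sqrt(15)*I, z = sqrt(74)*I (simple).

Each pole is a simple zero of Q(z) = z^4 + 89*z^2 + 1110, so Res(f, z₀) = P(z₀)/Q'(z₀) with P(z) = 7*z^2, Q'(z) = 4*z^3 + 178*z:
  Res(f, sqrt(15)*I) = (-105)/(118*sqrt(15)*I) = 7*sqrt(15)*I/118
  Res(f, sqrt(74)*I) = (-518)/(-118*sqrt(74)*I) = -7*sqrt(74)*I/118

Sum of residues: 7*I*(-sqrt(74) + sqrt(15))/118
∫_{-∞}^{∞} f(x) dx = 2πi · (7*I*(-sqrt(74) + sqrt(15))/118) = 7*pi*(-sqrt(15) + sqrt(74))/59

Final answer: 7*pi*(-sqrt(15) + sqrt(74))/59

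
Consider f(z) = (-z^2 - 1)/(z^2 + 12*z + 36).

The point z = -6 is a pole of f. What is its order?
2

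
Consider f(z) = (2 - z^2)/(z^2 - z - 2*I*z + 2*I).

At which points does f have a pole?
The singularities of f are the zeros of the denominator. Factoring,
  z^2 - z - 2*I*z + 2*I = (z - 1)*(z - 2*I)
so the candidates are z = 1, z = 2*I.

Check the numerator P(z) = 2 - z^2 at each one:
  P(1) = 1 ≠ 0, so z = 1 is a (simple) pole.
  P(2*I) = 6 ≠ 0, so z = 2*I is a (simple) pole.

Poles of f: {2*I, 1}

Final answer: {2*I, 1}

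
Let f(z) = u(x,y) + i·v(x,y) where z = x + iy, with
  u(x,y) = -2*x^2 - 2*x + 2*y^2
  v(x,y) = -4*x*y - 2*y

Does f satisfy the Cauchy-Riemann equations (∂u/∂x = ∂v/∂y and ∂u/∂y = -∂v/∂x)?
∂u/∂x = -4*x - 2
∂v/∂y = -4*x - 2
∂u/∂y = 4*y
∂v/∂x = -4*y
∂u/∂x = ∂v/∂y and ∂u/∂y = -∂v/∂x hold identically; f is analytic.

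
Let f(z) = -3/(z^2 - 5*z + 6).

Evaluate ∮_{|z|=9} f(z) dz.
0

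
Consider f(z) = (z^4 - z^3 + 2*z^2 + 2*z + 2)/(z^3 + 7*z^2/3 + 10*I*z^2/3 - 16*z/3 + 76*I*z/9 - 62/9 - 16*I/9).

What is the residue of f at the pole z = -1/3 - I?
Write f(z) = P(z)/Q(z) with P(z) = z^4 - z^3 + 2*z^2 + 2*z + 2 and Q(z) = z^3 + 7*z^2/3 + 10*I*z^2/3 - 16*z/3 + 76*I*z/9 - 62/9 - 16*I/9.
The denominator factors as Q(z) = (z + 1/3 + I)*(z - 1 + 2*I)*(z + 3 + I/3), so z = -1/3 - I is a simple zero of Q and P is analytic there; z = -1/3 - I is therefore a simple pole and
  Res(f, z₀) = P(z₀)/Q'(z₀).

Q'(z) = 3*z^2 + 14*z/3 + 20*I*z/3 - 16/3 + 76*I/9, so Q'(-1/3 - I) = -26/9 + 32*I/9.
P(-1/3 - I) = -86/81 - 68*I/27.

Res(f, -1/3 - I) = (-86/81 - 68*I/27)/(-26/9 + 32*I/9) = -1073/3825 + 2014*I/3825

Final answer: -1073/3825 + 2014*I/3825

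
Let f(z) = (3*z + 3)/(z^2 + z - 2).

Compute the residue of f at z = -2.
1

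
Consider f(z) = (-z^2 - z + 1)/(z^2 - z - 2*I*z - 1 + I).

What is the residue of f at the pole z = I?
Write f(z) = P(z)/Q(z) with P(z) = -z^2 - z + 1 and Q(z) = z^2 - z - 2*I*z - 1 + I.
The denominator factors as Q(z) = (z - 1 - I)*(z - I), so z = I is a simple zero of Q and P is analytic there; z = I is therefore a simple pole and
  Res(f, z₀) = P(z₀)/Q'(z₀).

Q'(z) = 2*z - 1 - 2*I, so Q'(I) = -1.
P(I) = 2 - I.

Res(f, I) = (2 - I)/(-1) = -2 + I

Final answer: -2 + I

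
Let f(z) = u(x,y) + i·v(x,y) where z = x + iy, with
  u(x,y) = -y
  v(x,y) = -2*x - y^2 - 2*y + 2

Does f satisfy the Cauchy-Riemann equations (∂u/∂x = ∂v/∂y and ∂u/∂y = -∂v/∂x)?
∂u/∂x = 0
∂v/∂y = -2*y - 2
∂u/∂y = -1
∂v/∂x = -2
∂u/∂x ≠ ∂v/∂y and ∂u/∂y ≠ -∂v/∂x; the Cauchy-Riemann equations are not satisfied, so f is not analytic.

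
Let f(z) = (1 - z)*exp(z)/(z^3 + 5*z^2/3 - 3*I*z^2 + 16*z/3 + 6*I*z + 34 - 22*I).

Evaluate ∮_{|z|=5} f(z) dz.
By the residue theorem, ∮_C f(z) dz = 2πi · (sum of the residues of f at the poles inside |z| = 5).

The denominator factors as (z + 3 - 3*I)*(z - 1/3 - 3*I)*(z - 1 + 3*I), so the singularities of f are simple poles at z = -3 + 3*I, z = 1/3 + 3*I, z = 1 - 3*I.
  |-3 + 3*I|² = 18 < 25 = 5², so this pole is inside the contour.
  |1/3 + 3*I|² = 82/9 < 25 = 5², so this pole is inside the contour.
  |1 - 3*I|² = 10 < 25 = 5², so this pole is inside the contour.

With P(z) = (1 - z)*exp(z) and Q(z) = z^3 + 5*z^2/3 - 3*I*z^2 + 16*z/3 + 6*I*z + 34 - 22*I, each pole is simple, so Res(f, z₀) = P(z₀)/Q'(z₀) with Q'(z) = 3*z^2 + 10*z/3 - 6*I*z + 16/3 + 6*I.
  Res(f, -3 + 3*I) = P(-3 + 3*I)/Q'(-3 + 3*I) = ((4 - 3*I)*exp(-3 + 3*I))/(40/3 - 20*I) = (51/260 + 9*I/130)*exp(-3 + 3*I)
  Res(f, 1/3 + 3*I) = P(1/3 + 3*I)/Q'(1/3 + 3*I) = ((2/3 - 3*I)*exp(1/3 + 3*I))/(-20/9 + 20*I) = (-249/1640 - 27*I/1640)*exp(1/3 + 3*I)
  Res(f, 1 - 3*I) = P(1 - 3*I)/Q'(1 - 3*I) = (3*I*exp(1 - 3*I))/(-100/3 - 28*I) = (-189/4264 - 225*I/4264)*exp(1 - 3*I)

Sum of residues inside C: (-249/1640 - 27*I/1640)*exp(1/3 + 3*I) + (51/260 + 9*I/130)*exp(-3 + 3*I) + (-189/4264 - 225*I/4264)*exp(1 - 3*I)
∮_C f(z) dz = 2πi · ((-249/1640 - 27*I/1640)*exp(1/3 + 3*I) + (51/260 + 9*I/130)*exp(-3 + 3*I) + (-189/4264 - 225*I/4264)*exp(1 - 3*I)) = pi*(-9/65 + 51*I/130)*exp(-3 + 3*I) + pi*(225/2132 - 189*I/2132)*exp(1 - 3*I) + pi*(27/820 - 249*I/820)*exp(1/3 + 3*I)

Final answer: pi*(-9/65 + 51*I/130)*exp(-3 + 3*I) + pi*(225/2132 - 189*I/2132)*exp(1 - 3*I) + pi*(27/820 - 249*I/820)*exp(1/3 + 3*I)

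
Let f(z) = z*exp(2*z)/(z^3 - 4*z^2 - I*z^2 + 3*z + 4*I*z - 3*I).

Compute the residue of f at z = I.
Write f(z) = P(z)/Q(z) with P(z) = z*exp(2*z) and Q(z) = z^3 - 4*z^2 - I*z^2 + 3*z + 4*I*z - 3*I.
The denominator factors as Q(z) = (z - I)*(z - 3)*(z - 1), so z = I is a simple zero of Q and P is analytic there; z = I is therefore a simple pole and
  Res(f, z₀) = P(z₀)/Q'(z₀).

Q'(z) = 3*z^2 - 8*z - 2*I*z + 3 + 4*I, so Q'(I) = 2 - 4*I.
P(I) = I*exp(2*I).

Res(f, I) = (I*exp(2*I))/(2 - 4*I) = (-1/5 + I/10)*exp(2*I)

Final answer: (-1/5 + I/10)*exp(2*I)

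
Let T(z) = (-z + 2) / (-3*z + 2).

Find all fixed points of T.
{1/2 - sqrt(15)*I/6, 1/2 + sqrt(15)*I/6}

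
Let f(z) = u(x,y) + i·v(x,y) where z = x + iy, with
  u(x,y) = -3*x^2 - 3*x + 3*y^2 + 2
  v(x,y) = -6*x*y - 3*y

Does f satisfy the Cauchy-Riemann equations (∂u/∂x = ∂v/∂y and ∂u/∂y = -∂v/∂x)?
∂u/∂x = -6*x - 3
∂v/∂y = -6*x - 3
∂u/∂y = 6*y
∂v/∂x = -6*y
∂u/∂x = ∂v/∂y and ∂u/∂y = -∂v/∂x hold identically; f is analytic.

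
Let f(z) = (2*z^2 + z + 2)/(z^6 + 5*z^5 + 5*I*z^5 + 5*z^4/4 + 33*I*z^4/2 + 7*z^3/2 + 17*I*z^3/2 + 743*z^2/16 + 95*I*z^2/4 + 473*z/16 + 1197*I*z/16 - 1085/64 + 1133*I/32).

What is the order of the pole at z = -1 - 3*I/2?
4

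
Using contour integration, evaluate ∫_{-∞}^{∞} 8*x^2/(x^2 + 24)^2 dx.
sqrt(6)*pi/3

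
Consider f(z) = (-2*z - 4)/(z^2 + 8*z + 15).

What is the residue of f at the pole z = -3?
Write f(z) = P(z)/Q(z) with P(z) = -2*z - 4 and Q(z) = z^2 + 8*z + 15.
The denominator factors as Q(z) = (z + 3)*(z + 5), so z = -3 is a simple zero of Q and P is analytic there; z = -3 is therefore a simple pole and
  Res(f, z₀) = P(z₀)/Q'(z₀).

Q'(z) = 2*z + 8, so Q'(-3) = 2.
P(-3) = 2.

Res(f, -3) = (2)/(2) = 1

Final answer: 1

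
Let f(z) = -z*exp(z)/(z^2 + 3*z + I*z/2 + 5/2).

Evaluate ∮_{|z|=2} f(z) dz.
By the residue theorem, ∮_C f(z) dz = 2πi · (sum of the residues of f at the poles inside |z| = 2).

The denominator factors as (z + 1 - I/2)*(z + 2 + I), so the singularities of f are simple poles at z = -1 + I/2, z = -2 - I.
  |-1 + I/2|² = 5/4 < 4 = 2², so this pole is inside the contour.
  |-2 - I|² = 5 > 4 = 2², so this pole is outside the contour.

With P(z) = -z*exp(z) and Q(z) = z^2 + 3*z + I*z/2 + 5/2, each pole is simple, so Res(f, z₀) = P(z₀)/Q'(z₀) with Q'(z) = 2*z + 3 + I/2.
  Res(f, -1 + I/2) = P(-1 + I/2)/Q'(-1 + I/2) = ((1 - I/2)*exp(-1 + I/2))/(1 + 3*I/2) = (1/13 - 8*I/13)*exp(-1 + I/2)

∮_C f(z) dz = 2πi · ((1/13 - 8*I/13)*exp(-1 + I/2)) = pi*(16/13 + 2*I/13)*exp(-1 + I/2)

Final answer: pi*(16/13 + 2*I/13)*exp(-1 + I/2)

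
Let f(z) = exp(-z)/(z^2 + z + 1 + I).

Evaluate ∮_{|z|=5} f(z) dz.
By the residue theorem, ∮_C f(z) dz = 2πi · (sum of the residues of f at the poles inside |z| = 5).

The denominator factors as (z + I)*(z + 1 - I), so the singularities of f are simple poles at z = -I, z = -1 + I.
  |-I|² = 1 < 25 = 5², so this pole is inside the contour.
  |-1 + I|² = 2 < 25 = 5², so this pole is inside the contour.

With P(z) = exp(-z) and Q(z) = z^2 + z + 1 + I, each pole is simple, so Res(f, z₀) = P(z₀)/Q'(z₀) with Q'(z) = 2*z + 1.
  Res(f, -I) = P(-I)/Q'(-I) = (exp(I))/(1 - 2*I) = (1/5 + 2*I/5)*exp(I)
  Res(f, -1 + I) = P(-1 + I)/Q'(-1 + I) = (exp(1 - I))/(-1 + 2*I) = (-1/5 - 2*I/5)*exp(1 - I)

Sum of residues inside C: (-1/5 - 2*I/5)*exp(1 - I) + (1/5 + 2*I/5)*exp(I)
∮_C f(z) dz = 2πi · ((-1/5 - 2*I/5)*exp(1 - I) + (1/5 + 2*I/5)*exp(I)) = pi*(4/5 - 2*I/5)*exp(1 - I) + pi*(-4/5 + 2*I/5)*exp(I)

Final answer: pi*(4/5 - 2*I/5)*exp(1 - I) + pi*(-4/5 + 2*I/5)*exp(I)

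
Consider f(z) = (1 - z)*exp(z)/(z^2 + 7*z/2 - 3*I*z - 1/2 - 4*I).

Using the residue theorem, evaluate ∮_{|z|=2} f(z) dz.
By the residue theorem, ∮_C f(z) dz = 2πi · (sum of the residues of f at the poles inside |z| = 2).

The denominator factors as (z + 1/2 - I)*(z + 3 - 2*I), so the singularities of f are simple poles at z = -1/2 + I, z = -3 + 2*I.
  |-1/2 + I|² = 5/4 < 4 = 2², so this pole is inside the contour.
  |-3 + 2*I|² = 13 > 4 = 2², so this pole is outside the contour.

With P(z) = (1 - z)*exp(z) and Q(z) = z^2 + 7*z/2 - 3*I*z - 1/2 - 4*I, each pole is simple, so Res(f, z₀) = P(z₀)/Q'(z₀) with Q'(z) = 2*z + 7/2 - 3*I.
  Res(f, -1/2 + I) = P(-1/2 + I)/Q'(-1/2 + I) = ((3/2 - I)*exp(-1/2 + I))/(5/2 - I) = (19/29 - 4*I/29)*exp(-1/2 + I)

∮_C f(z) dz = 2πi · ((19/29 - 4*I/29)*exp(-1/2 + I)) = pi*(8/29 + 38*I/29)*exp(-1/2 + I)

Final answer: pi*(8/29 + 38*I/29)*exp(-1/2 + I)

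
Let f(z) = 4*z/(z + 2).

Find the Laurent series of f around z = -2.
-8/(z + 2) + 4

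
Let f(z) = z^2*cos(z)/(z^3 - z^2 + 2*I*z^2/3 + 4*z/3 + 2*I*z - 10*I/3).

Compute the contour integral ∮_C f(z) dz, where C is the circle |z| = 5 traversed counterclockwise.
By the residue theorem, ∮_C f(z) dz = 2πi · (sum of the residues of f at the poles inside |z| = 5).

The denominator factors as (z - 1 + 2*I)*(z + 1 - I)*(z - 1 - I/3), so the singularities of f are simple poles at z = 1 - 2*I, z = -1 + I, z = 1 + I/3.
  |1 - 2*I|² = 5 < 25 = 5², so this pole is inside the contour.
  |-1 + I|² = 2 < 25 = 5², so this pole is inside the contour.
  |1 + I/3|² = 10/9 < 25 = 5², so this pole is inside the contour.

With P(z) = z^2*cos(z) and Q(z) = z^3 - z^2 + 2*I*z^2/3 + 4*z/3 + 2*I*z - 10*I/3, each pole is simple, so Res(f, z₀) = P(z₀)/Q'(z₀) with Q'(z) = 3*z^2 - 2*z + 4*I*z/3 + 4/3 + 2*I.
  Res(f, 1 - 2*I) = P(1 - 2*I)/Q'(1 - 2*I) = ((-3 - 4*I)*cos(1 - 2*I))/(-7 - 14*I/3) = (51/91 + 18*I/91)*cos(1 - 2*I)
  Res(f, -1 + I) = P(-1 + I)/Q'(-1 + I) = (-2*I*cos(1 - I))/(2 - 22*I/3) = (33/130 - 9*I/130)*cos(1 - I)
  Res(f, 1 + I/3) = P(1 + I/3)/Q'(1 + I/3) = ((8/9 + 2*I/3)*cos(1 + I/3))/(14/9 + 14*I/3) = (13/70 - 9*I/70)*cos(1 + I/3)

Sum of residues inside C: (13/70 - 9*I/70)*cos(1 + I/3) + (33/130 - 9*I/130)*cos(1 - I) + (51/91 + 18*I/91)*cos(1 - 2*I)
∮_C f(z) dz = 2πi · ((13/70 - 9*I/70)*cos(1 + I/3) + (33/130 - 9*I/130)*cos(1 - I) + (51/91 + 18*I/91)*cos(1 - 2*I)) = pi*(9/35 + 13*I/35)*cos(1 + I/3) + pi*(9/65 + 33*I/65)*cos(1 - I) + pi*(-36/91 + 102*I/91)*cos(1 - 2*I)

Final answer: pi*(9/35 + 13*I/35)*cos(1 + I/3) + pi*(9/65 + 33*I/65)*cos(1 - I) + pi*(-36/91 + 102*I/91)*cos(1 - 2*I)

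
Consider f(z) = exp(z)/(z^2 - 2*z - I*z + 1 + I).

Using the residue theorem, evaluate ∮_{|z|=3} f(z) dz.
By the residue theorem, ∮_C f(z) dz = 2πi · (sum of the residues of f at the poles inside |z| = 3).

The denominator factors as (z - 1)*(z - 1 - I), so the singularities of f are simple poles at z = 1, z = 1 + I.
  |1|² = 1 < 9 = 3², so this pole is inside the contour.
  |1 + I|² = 2 < 9 = 3², so this pole is inside the contour.

With P(z) = exp(z) and Q(z) = z^2 - 2*z - I*z + 1 + I, each pole is simple, so Res(f, z₀) = P(z₀)/Q'(z₀) with Q'(z) = 2*z - 2 - I.
  Res(f, 1) = P(1)/Q'(1) = (exp(1))/(-I) = exp(1)*I
  Res(f, 1 + I) = P(1 + I)/Q'(1 + I) = (exp(1 + I))/(I) = -I*exp(1 + I)

Sum of residues inside C: -I*exp(1 + I) + exp(1)*I
∮_C f(z) dz = 2πi · (-I*exp(1 + I) + exp(1)*I) = -2*exp(1)*pi + 2*pi*exp(1 + I)

Final answer: -2*exp(1)*pi + 2*pi*exp(1 + I)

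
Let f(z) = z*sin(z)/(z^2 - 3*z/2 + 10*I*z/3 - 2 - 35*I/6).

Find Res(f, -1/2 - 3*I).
Write f(z) = P(z)/Q(z) with P(z) = z*sin(z) and Q(z) = z^2 - 3*z/2 + 10*I*z/3 - 2 - 35*I/6.
The denominator factors as Q(z) = (z - 2 + I/3)*(z + 1/2 + 3*I), so z = -1/2 - 3*I is a simple zero of Q and P is analytic there; z = -1/2 - 3*I is therefore a simple pole and
  Res(f, z₀) = P(z₀)/Q'(z₀).

Q'(z) = 2*z - 3/2 + 10*I/3, so Q'(-1/2 - 3*I) = -5/2 - 8*I/3.
P(-1/2 - 3*I) = (1/2 + 3*I)*sin(1/2 + 3*I).

Res(f, -1/2 - 3*I) = ((1/2 + 3*I)*sin(1/2 + 3*I))/(-5/2 - 8*I/3) = (-9/13 - 6*I/13)*sin(1/2 + 3*I)

Final answer: (-9/13 - 6*I/13)*sin(1/2 + 3*I)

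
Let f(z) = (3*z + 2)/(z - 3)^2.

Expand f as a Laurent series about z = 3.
Put w = z - (3), i.e. z = w + 3. The denominator is w^2, so it suffices to rewrite the numerator in powers of w.

P(z) = 3*z + 2
P(w + 3) = 11 + 3*w

Dividing each term by w^2:
  f = 11/w^2 + 3/w

Substituting back w = z - 3:
  f(z) = 11/(z - 3)^2 + 3/(z - 3)

The series is finite because the numerator is a polynomial; the negative powers form the principal part, and the coefficient of 1/(z - 3) gives Res(f, 3) = 3.

Final answer: 11/(z - 3)^2 + 3/(z - 3)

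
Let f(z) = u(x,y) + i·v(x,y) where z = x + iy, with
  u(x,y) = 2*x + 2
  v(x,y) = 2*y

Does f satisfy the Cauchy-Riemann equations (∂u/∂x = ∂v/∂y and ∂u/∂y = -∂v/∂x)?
∂u/∂x = 2
∂v/∂y = 2
∂u/∂y = 0
∂v/∂x = 0
∂u/∂x = ∂v/∂y and ∂u/∂y = -∂v/∂x hold identically; f is analytic.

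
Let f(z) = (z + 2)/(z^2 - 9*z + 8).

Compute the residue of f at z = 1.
-3/7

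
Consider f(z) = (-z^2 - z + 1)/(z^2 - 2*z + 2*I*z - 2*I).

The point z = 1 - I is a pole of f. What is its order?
Factor the denominator:
  z^2 - 2*z + 2*I*z - 2*I = (z - 1 + I)^2

The numerator P(z) = -z^2 - z + 1 has P(1 - I) = 3*I ≠ 0, so no factor of (z - 1 + I) cancels.
Near z = 1 - I we can therefore write f(z) = g(z)/(z - 1 + I)^2 with g analytic at 1 - I and g(1 - I) ≠ 0 (g is just the numerator).

Hence z = 1 - I is a pole of order 2.

Final answer: 2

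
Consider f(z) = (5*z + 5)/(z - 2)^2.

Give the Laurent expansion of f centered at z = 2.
Put w = z - (2), i.e. z = w + 2. The denominator is w^2, so it suffices to rewrite the numerator in powers of w.

P(z) = 5*z + 5
P(w + 2) = 15 + 5*w

Dividing each term by w^2:
  f = 15/w^2 + 5/w

Substituting back w = z - 2:
  f(z) = 15/(z - 2)^2 + 5/(z - 2)

The series is finite because the numerator is a polynomial; the negative powers form the principal part, and the coefficient of 1/(z - 2) gives Res(f, 2) = 5.

Final answer: 15/(z - 2)^2 + 5/(z - 2)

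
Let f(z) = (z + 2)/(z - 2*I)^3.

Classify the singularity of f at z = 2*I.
Write f(z) = g(z)/(z - 2*I)^3 with g(z) = z + 2.
g is entire and g(2*I) = 2 + 2*I ≠ 0, so no factor of (z - 2*I) cancels: the Laurent expansion of f about z = 2*I starts at the power -3, i.e. lim_{z→z₀} (z - z₀)^3 f(z) = 2 + 2*I is finite and nonzero.
So z = 2*I is a pole of order 3.

Final answer: pole of order 3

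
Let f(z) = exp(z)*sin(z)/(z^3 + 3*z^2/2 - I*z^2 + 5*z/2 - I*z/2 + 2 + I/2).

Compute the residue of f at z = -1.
(-5/17 + 3*I/17)*exp(-1)*sin(1)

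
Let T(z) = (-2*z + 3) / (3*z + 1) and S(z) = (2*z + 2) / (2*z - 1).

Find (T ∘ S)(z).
(T ∘ S)(z) = T(S(z)) = ((-2)*S(z) + (3))/((3)*S(z) + (1)). Multiply numerator and denominator by 2*z - 1:
  numerator:   (-2)*(2*z + 2) + (3)*(2*z - 1) = 2*z - 7
  denominator: (3)*(2*z + 2) + (1)*(2*z - 1) = 8*z + 5
(T ∘ S)(z) = (2*z - 7)/(8*z + 5)

Final answer: (2*z - 7)/(8*z + 5)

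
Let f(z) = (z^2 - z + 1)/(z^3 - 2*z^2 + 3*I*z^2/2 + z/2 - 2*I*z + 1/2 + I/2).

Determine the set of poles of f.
The singularities of f are the zeros of the denominator. Factoring,
  z^3 - 2*z^2 + 3*I*z^2/2 + z/2 - 2*I*z + 1/2 + I/2 = (z + I/2)*(z - 1 + I)*(z - 1)
so the candidates are z = -I/2, z = 1 - I, z = 1.

Check the numerator P(z) = z^2 - z + 1 at each one:
  P(-I/2) = 3/4 + I/2 ≠ 0, so z = -I/2 is a (simple) pole.
  P(1 - I) = -I ≠ 0, so z = 1 - I is a (simple) pole.
  P(1) = 1 ≠ 0, so z = 1 is a (simple) pole.

Poles of f: {-I/2, 1 - I, 1}

Final answer: {-I/2, 1 - I, 1}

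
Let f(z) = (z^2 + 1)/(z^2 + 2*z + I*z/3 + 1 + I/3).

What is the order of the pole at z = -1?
1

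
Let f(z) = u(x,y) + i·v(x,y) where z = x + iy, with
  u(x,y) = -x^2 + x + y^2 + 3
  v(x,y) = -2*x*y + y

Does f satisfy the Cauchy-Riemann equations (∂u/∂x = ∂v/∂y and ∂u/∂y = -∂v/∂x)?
∂u/∂x = 1 - 2*x
∂v/∂y = 1 - 2*x
∂u/∂y = 2*y
∂v/∂x = -2*y
∂u/∂x = ∂v/∂y and ∂u/∂y = -∂v/∂x hold identically; f is analytic.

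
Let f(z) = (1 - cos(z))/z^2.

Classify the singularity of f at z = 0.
Let u = z. The argument of cos is z = u, so
  f = (1 - cos(u))/u^2 = ((u)^2/2 - (u)^4/24 + ...)/u^2 = 1/2 - (1/24)*u^2 + ...
The Laurent expansion about u = 0 has no negative powers; equivalently lim_{z→0} f(z) = 1/2 exists and is finite.
So the singularity is removable.

Final answer: removable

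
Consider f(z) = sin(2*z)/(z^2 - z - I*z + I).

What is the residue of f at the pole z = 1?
Write f(z) = P(z)/Q(z) with P(z) = sin(2*z) and Q(z) = z^2 - z - I*z + I.
The denominator factors as Q(z) = (z - I)*(z - 1), so z = 1 is a simple zero of Q and P is analytic there; z = 1 is therefore a simple pole and
  Res(f, z₀) = P(z₀)/Q'(z₀).

Q'(z) = 2*z - 1 - I, so Q'(1) = 1 - I.
P(1) = sin(2).

Res(f, 1) = (sin(2))/(1 - I) = (1/2 + I/2)*sin(2)

Final answer: (1/2 + I/2)*sin(2)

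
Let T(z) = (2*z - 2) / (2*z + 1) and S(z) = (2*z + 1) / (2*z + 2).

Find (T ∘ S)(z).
(T ∘ S)(z) = T(S(z)) = ((2)*S(z) + (-2))/((2)*S(z) + (1)). Multiply numerator and denominator by 2*z + 2:
  numerator:   (2)*(2*z + 1) + (-2)*(2*z + 2) = -2
  denominator: (2)*(2*z + 1) + (1)*(2*z + 2) = 6*z + 4
(T ∘ S)(z) = -2/(6*z + 4) = -1/(3*z + 2)

Final answer: -1/(3*z + 2)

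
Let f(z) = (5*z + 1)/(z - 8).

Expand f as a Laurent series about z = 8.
Put w = z - (8), i.e. z = w + 8. The denominator is w, so it suffices to rewrite the numerator in powers of w.

P(z) = 5*z + 1
P(w + 8) = 41 + 5*w

Dividing each term by w:
  f = 41/w + 5

Substituting back w = z - 8:
  f(z) = 41/(z - 8) + 5

The series is finite because the numerator is a polynomial; the negative powers form the principal part, and the coefficient of 1/(z - 8) gives Res(f, 8) = 41.

Final answer: 41/(z - 8) + 5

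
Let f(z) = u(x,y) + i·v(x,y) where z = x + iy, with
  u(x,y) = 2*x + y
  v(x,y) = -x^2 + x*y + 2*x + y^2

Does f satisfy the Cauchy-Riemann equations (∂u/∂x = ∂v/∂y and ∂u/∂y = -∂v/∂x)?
∂u/∂x = 2
∂v/∂y = x + 2*y
∂u/∂y = 1
∂v/∂x = -2*x + y + 2
∂u/∂x ≠ ∂v/∂y and ∂u/∂y ≠ -∂v/∂x; the Cauchy-Riemann equations are not satisfied, so f is not analytic.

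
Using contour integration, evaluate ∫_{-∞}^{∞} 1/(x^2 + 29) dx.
sqrt(29)*pi/29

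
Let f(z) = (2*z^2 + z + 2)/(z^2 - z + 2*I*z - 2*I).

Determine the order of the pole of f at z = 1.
Factor the denominator:
  z^2 - z + 2*I*z - 2*I = (z - 1)*(z + 2*I)

The numerator P(z) = 2*z^2 + z + 2 has P(1) = 5 ≠ 0, so no factor of (z - 1) cancels.
Near z = 1 we can therefore write f(z) = g(z)/(z - 1) with g analytic at 1 and g(1) ≠ 0 (g is the numerator divided by the remaining denominator factors).

Hence z = 1 is a pole of order 1.

Final answer: 1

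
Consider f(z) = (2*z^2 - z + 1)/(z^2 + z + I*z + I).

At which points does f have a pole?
{-1, -I}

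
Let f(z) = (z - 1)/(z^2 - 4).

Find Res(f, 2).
Write f(z) = P(z)/Q(z) with P(z) = z - 1 and Q(z) = z^2 - 4.
The denominator factors as Q(z) = (z + 2)*(z - 2), so z = 2 is a simple zero of Q and P is analytic there; z = 2 is therefore a simple pole and
  Res(f, z₀) = P(z₀)/Q'(z₀).

Q'(z) = 2*z, so Q'(2) = 4.
P(2) = 1.

Res(f, 2) = (1)/(4) = 1/4

Final answer: 1/4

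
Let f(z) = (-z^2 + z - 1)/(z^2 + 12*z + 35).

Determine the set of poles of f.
{-7, -5}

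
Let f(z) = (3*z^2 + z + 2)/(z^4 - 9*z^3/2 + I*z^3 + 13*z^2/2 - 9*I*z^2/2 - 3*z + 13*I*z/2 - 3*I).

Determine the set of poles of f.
The singularities of f are the zeros of the denominator. Factoring,
  z^4 - 9*z^3/2 + I*z^3 + 13*z^2/2 - 9*I*z^2/2 - 3*z + 13*I*z/2 - 3*I = (z + I)*(z - 3/2)*(z - 2)*(z - 1)
so the candidates are z = -I, z = 3/2, z = 2, z = 1.

Check the numerator P(z) = 3*z^2 + z + 2 at each one:
  P(-I) = -1 - I ≠ 0, so z = -I is a (simple) pole.
  P(3/2) = 41/4 ≠ 0, so z = 3/2 is a (simple) pole.
  P(2) = 16 ≠ 0, so z = 2 is a (simple) pole.
  P(1) = 6 ≠ 0, so z = 1 is a (simple) pole.

Poles of f: {-I, 1, 3/2, 2}

Final answer: {-I, 1, 3/2, 2}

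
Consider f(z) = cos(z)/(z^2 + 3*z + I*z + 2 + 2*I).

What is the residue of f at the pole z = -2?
Write f(z) = P(z)/Q(z) with P(z) = cos(z) and Q(z) = z^2 + 3*z + I*z + 2 + 2*I.
The denominator factors as Q(z) = (z + 1 + I)*(z + 2), so z = -2 is a simple zero of Q and P is analytic there; z = -2 is therefore a simple pole and
  Res(f, z₀) = P(z₀)/Q'(z₀).

Q'(z) = 2*z + 3 + I, so Q'(-2) = -1 + I.
P(-2) = cos(2).

Res(f, -2) = (cos(2))/(-1 + I) = (-1/2 - I/2)*cos(2)

Final answer: (-1/2 - I/2)*cos(2)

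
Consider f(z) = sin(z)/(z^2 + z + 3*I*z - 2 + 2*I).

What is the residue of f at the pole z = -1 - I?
Write f(z) = P(z)/Q(z) with P(z) = sin(z) and Q(z) = z^2 + z + 3*I*z - 2 + 2*I.
The denominator factors as Q(z) = (z + 1 + I)*(z + 2*I), so z = -1 - I is a simple zero of Q and P is analytic there; z = -1 - I is therefore a simple pole and
  Res(f, z₀) = P(z₀)/Q'(z₀).

Q'(z) = 2*z + 1 + 3*I, so Q'(-1 - I) = -1 + I.
P(-1 - I) = -sin(1 + I).

Res(f, -1 - I) = (-sin(1 + I))/(-1 + I) = (1/2 + I/2)*sin(1 + I)

Final answer: (1/2 + I/2)*sin(1 + I)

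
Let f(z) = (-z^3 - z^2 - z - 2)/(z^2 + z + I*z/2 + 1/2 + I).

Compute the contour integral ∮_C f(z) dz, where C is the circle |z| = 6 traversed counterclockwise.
By the residue theorem, ∮_C f(z) dz = 2πi · (sum of the residues of f at the poles inside |z| = 6).

The denominator factors as (z + I)*(z + 1 - I/2), so the singularities of f are simple poles at z = -I, z = -1 + I/2.
  |-I|² = 1 < 36 = 6², so this pole is inside the contour.
  |-1 + I/2|² = 5/4 < 36 = 6², so this pole is inside the contour.

With P(z) = -z^3 - z^2 - z - 2 and Q(z) = z^2 + z + I*z/2 + 1/2 + I, each pole is simple, so Res(f, z₀) = P(z₀)/Q'(z₀) with Q'(z) = 2*z + 1 + I/2.
  Res(f, -I) = P(-I)/Q'(-I) = (-1)/(1 - 3*I/2) = -4/13 - 6*I/13
  Res(f, -1 + I/2) = P(-1 + I/2)/Q'(-1 + I/2) = (-3/2 - 7*I/8)/(-1 + 3*I/2) = 3/52 + 25*I/26

Sum of residues inside C: -1/4 + I/2
∮_C f(z) dz = 2πi · (-1/4 + I/2) = pi*(-1 - I/2)

Final answer: pi*(-1 - I/2)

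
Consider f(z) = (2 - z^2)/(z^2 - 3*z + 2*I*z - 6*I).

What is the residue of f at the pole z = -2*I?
Write f(z) = P(z)/Q(z) with P(z) = 2 - z^2 and Q(z) = z^2 - 3*z + 2*I*z - 6*I.
The denominator factors as Q(z) = (z + 2*I)*(z - 3), so z = -2*I is a simple zero of Q and P is analytic there; z = -2*I is therefore a simple pole and
  Res(f, z₀) = P(z₀)/Q'(z₀).

Q'(z) = 2*z - 3 + 2*I, so Q'(-2*I) = -3 - 2*I.
P(-2*I) = 6.

Res(f, -2*I) = (6)/(-3 - 2*I) = -18/13 + 12*I/13

Final answer: -18/13 + 12*I/13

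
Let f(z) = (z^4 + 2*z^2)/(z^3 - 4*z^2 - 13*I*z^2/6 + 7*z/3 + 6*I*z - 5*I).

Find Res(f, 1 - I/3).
Write f(z) = P(z)/Q(z) with P(z) = z^4 + 2*z^2 and Q(z) = z^3 - 4*z^2 - 13*I*z^2/6 + 7*z/3 + 6*I*z - 5*I.
The denominator factors as Q(z) = (z - 1 + I/3)*(z - 3*I/2)*(z - 3 - I), so z = 1 - I/3 is a simple zero of Q and P is analytic there; z = 1 - I/3 is therefore a simple pole and
  Res(f, z₀) = P(z₀)/Q'(z₀).

Q'(z) = 3*z^2 - 8*z - 13*I*z/3 + 7/3 + 6*I, so Q'(1 - I/3) = -40/9 + 7*I/3.
P(1 - I/3) = 172/81 - 68*I/27.

Res(f, 1 - I/3) = (172/81 - 68*I/27)/(-40/9 + 7*I/3) = -11164/18369 + 1516*I/6123

Final answer: -11164/18369 + 1516*I/6123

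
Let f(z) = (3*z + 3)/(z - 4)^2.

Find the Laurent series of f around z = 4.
Put w = z - (4), i.e. z = w + 4. The denominator is w^2, so it suffices to rewrite the numerator in powers of w.

P(z) = 3*z + 3
P(w + 4) = 15 + 3*w

Dividing each term by w^2:
  f = 15/w^2 + 3/w

Substituting back w = z - 4:
  f(z) = 15/(z - 4)^2 + 3/(z - 4)

The series is finite because the numerator is a polynomial; the negative powers form the principal part, and the coefficient of 1/(z - 4) gives Res(f, 4) = 3.

Final answer: 15/(z - 4)^2 + 3/(z - 4)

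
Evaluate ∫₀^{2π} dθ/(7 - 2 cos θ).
Call the integral J. The integrand is 2π-periodic and we integrate over a full period, so shifting θ does not change the value (θ → θ + π flips the sign of the trig term). Hence
  J = ∫₀^{2π} dθ/(7 + 2 cos θ).
Put z = e^{iθ}: then cos θ = (z + 1/z)/2, dθ = dz/(iz), and z runs once counterclockwise around |z| = 1:
  J = ∮_{|z|=1} 1/(7 + 2*(z + 1/z)/2) · dz/(iz) = (2/i) ∮_{|z|=1} dz/(2*z^2 + 14*z + 2).
The roots of 2*z^2 + 14*z + 2 are z = (-7 ± sqrt(7^2 - 2^2))/2, with sqrt(45) = 3*sqrt(5); their product is 1, so only z₊ = -7/2 + 3*sqrt(5)/2 lies inside the unit circle (z₋ = -7/2 - 3*sqrt(5)/2 lies outside).
z₊ is a simple zero of q(z) = 2*z^2 + 14*z + 2, so Res(1/q, z₊) = 1/q'(z₊) with q'(z) = 4*z + 14; and q'(z₊) = 2*(z₊ - z₋) = 6*sqrt(5).
Therefore J = (2/i) · 2πi · 1/(6*sqrt(5)) = 2*pi/(3*sqrt(5)) = 2*sqrt(5)*pi/15

Final answer: 2*sqrt(5)*pi/15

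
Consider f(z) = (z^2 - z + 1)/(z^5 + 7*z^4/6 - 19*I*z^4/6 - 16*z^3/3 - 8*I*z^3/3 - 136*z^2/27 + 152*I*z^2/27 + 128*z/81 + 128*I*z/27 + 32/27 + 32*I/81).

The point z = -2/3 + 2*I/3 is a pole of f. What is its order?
4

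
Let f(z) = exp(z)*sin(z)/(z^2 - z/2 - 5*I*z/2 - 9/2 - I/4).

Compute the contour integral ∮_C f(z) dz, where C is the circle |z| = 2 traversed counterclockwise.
By the residue theorem, ∮_C f(z) dz = 2πi · (sum of the residues of f at the poles inside |z| = 2).

The denominator factors as (z - 2 - 3*I/2)*(z + 3/2 - I), so the singularities of f are simple poles at z = 2 + 3*I/2, z = -3/2 + I.
  |2 + 3*I/2|² = 25/4 > 4 = 2², so this pole is outside the contour.
  |-3/2 + I|² = 13/4 < 4 = 2², so this pole is inside the contour.

With P(z) = exp(z)*sin(z) and Q(z) = z^2 - z/2 - 5*I*z/2 - 9/2 - I/4, each pole is simple, so Res(f, z₀) = P(z₀)/Q'(z₀) with Q'(z) = 2*z - 1/2 - 5*I/2.
  Res(f, -3/2 + I) = P(-3/2 + I)/Q'(-3/2 + I) = (-exp(-3/2 + I)*sin(3/2 - I))/(-7/2 - I/2) = (7/25 - I/25)*exp(-3/2 + I)*sin(3/2 - I)

∮_C f(z) dz = 2πi · ((7/25 - I/25)*exp(-3/2 + I)*sin(3/2 - I)) = pi*(2/25 + 14*I/25)*exp(-3/2 + I)*sin(3/2 - I)

Final answer: pi*(2/25 + 14*I/25)*exp(-3/2 + I)*sin(3/2 - I)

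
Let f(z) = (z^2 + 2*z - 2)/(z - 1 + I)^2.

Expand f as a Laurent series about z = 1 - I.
-4*I/(z - 1 + I)^2 + (4 - 2*I)/(z - 1 + I) + 1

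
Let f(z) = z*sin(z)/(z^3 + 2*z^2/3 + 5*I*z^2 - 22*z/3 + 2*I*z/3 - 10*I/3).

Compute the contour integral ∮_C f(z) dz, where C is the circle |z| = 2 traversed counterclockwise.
By the residue theorem, ∮_C f(z) dz = 2πi · (sum of the residues of f at the poles inside |z| = 2).

The denominator factors as (z - 1/3 + I)*(z + 1 + 3*I)*(z + I), so the singularities of f are simple poles at z = 1/3 - I, z = -1 - 3*I, z = -I.
  |1/3 - I|² = 10/9 < 4 = 2², so this pole is inside the contour.
  |-1 - 3*I|² = 10 > 4 = 2², so this pole is outside the contour.
  |-I|² = 1 < 4 = 2², so this pole is inside the contour.

With P(z) = z*sin(z) and Q(z) = z^3 + 2*z^2/3 + 5*I*z^2 - 22*z/3 + 2*I*z/3 - 10*I/3, each pole is simple, so Res(f, z₀) = P(z₀)/Q'(z₀) with Q'(z) = 3*z^2 + 4*z/3 + 10*I*z - 22/3 + 2*I/3.
  Res(f, 1/3 - I) = P(1/3 - I)/Q'(1/3 - I) = ((1/3 - I)*sin(1/3 - I))/(4/9 + 2*I/3) = (-21/26 - 27*I/26)*sin(1/3 - I)
  Res(f, -I) = P(-I)/Q'(-I) = (-sinh(1))/(-1/3 - 2*I/3) = (3/5 - 6*I/5)*sinh(1)

Sum of residues inside C: (3/5 - 6*I/5)*sinh(1) + (-21/26 - 27*I/26)*sin(1/3 - I)
∮_C f(z) dz = 2πi · ((3/5 - 6*I/5)*sinh(1) + (-21/26 - 27*I/26)*sin(1/3 - I)) = pi*(27/13 - 21*I/13)*sin(1/3 - I) + pi*(12/5 + 6*I/5)*sinh(1)

Final answer: pi*(27/13 - 21*I/13)*sin(1/3 - I) + pi*(12/5 + 6*I/5)*sinh(1)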